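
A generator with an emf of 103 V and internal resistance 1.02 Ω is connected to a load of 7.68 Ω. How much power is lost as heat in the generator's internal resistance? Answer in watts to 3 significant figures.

The source's internal resistance is just another series element carrying I; its dissipation is I²r.
I = ε / (r + R) = 103 / (1.02 + 7.68) = 11.84 A
P_int = I² r = (11.84)² × 1.02 = 143.0 W

143 W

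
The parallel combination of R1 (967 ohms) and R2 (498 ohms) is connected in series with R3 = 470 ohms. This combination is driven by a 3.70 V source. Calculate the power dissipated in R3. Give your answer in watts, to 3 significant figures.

0.0101 W

Combine R1 and R2 into their parallel equivalent first, reducing the network to two series resistors.
R_p = (967×498)/(967+498) = 328.7 Ω
R_total = R_p + 470 = 328.7 + 470 = 798.7 Ω
I = V / R_total = 3.70 / 798.7 = 0.004632 A
R3 is the series element, so its power is I²R.
P_R3 = (0.004632)² × 470 = 0.01009 W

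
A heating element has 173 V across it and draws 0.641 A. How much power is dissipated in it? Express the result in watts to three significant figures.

111 W

Both the voltage across and the current through the element are known, so P = V I applies directly.
P = 173 V × 0.6410 A = 110.9 W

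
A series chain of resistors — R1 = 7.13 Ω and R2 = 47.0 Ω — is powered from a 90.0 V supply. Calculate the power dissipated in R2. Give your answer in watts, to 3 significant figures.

130 W

Every series element carries the same I. Get I from the total resistance, then P = I² × R2.
R_total = 7.13 + 47.0 = 54.13 Ω
I = V / R_total = 90.0 / 54.13 = 1.663 A
P_R2 = I² × R2 = (1.663)² × 47.0 = 129.9 W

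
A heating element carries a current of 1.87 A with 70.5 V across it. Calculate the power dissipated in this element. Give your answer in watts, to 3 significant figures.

132 W

With V and I both given, power follows immediately from P = V I.
P = 70.5 V × 1.870 A = 131.8 W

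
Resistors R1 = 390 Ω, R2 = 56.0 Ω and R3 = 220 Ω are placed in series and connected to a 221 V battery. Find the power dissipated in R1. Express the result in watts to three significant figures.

Since the resistors are in series they all carry the loop current I = V/R_total; the power in any one is I²R.
R_total = 390 + 56.0 + 220 = 666.0 Ω
I = V / R_total = 221 / 666.0 = 0.3318 A
P_R1 = I² × R1 = (0.3318)² × 390 = 42.94 W

42.9 W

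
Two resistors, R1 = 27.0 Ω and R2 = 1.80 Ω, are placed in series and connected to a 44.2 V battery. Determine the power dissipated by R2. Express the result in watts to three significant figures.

The current is common to all series resistors; compute it, then apply P = I²R for the target.
R_total = 27.0 + 1.80 = 28.80 Ω
I = V / R_total = 44.2 / 28.80 = 1.535 A
P_R2 = I² × R2 = (1.535)² × 1.80 = 4.240 W

4.24 W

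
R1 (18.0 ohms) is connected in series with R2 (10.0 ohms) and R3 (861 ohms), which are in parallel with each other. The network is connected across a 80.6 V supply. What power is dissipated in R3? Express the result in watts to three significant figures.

Replace R2 and R3 with their parallel equivalent so the circuit becomes R1 in series with R_p.
R_p = (10.0×861)/(10.0+861) = 9.885 Ω
R_total = 18.0 + 9.885 = 27.89 Ω
I = V / R_total = 80.6 / 27.89 = 2.890 A
Voltage across the parallel pair: V_p = I × R_p = 2.890 × 9.885 = 28.57 V
R3 sees V_p directly, so P = V_p² / R3.
P_R3 = (28.57)² / 861 = 0.9482 W

0.948 W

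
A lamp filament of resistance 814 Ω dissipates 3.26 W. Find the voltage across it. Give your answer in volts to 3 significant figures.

51.5 V

From P = V I = I²R = V²/R, with the two given quantities we get V = √(P R).
V = √(3.26 × 814) = 51.51 V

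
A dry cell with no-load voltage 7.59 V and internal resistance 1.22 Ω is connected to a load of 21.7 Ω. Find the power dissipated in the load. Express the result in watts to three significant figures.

With r and R in series, I = ε/(r+R); the load dissipates I²R.
I = ε / (r + R) = 7.59 / (1.22 + 21.7) = 0.3312 A
P_load = I² R = (0.3312)² × 21.7 = 2.380 W

2.38 W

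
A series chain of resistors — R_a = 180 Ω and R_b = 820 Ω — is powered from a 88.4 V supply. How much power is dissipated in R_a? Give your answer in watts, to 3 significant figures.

In a series string the same current flows through every resistor — find that current, then P = I²R for the one we want.
R_total = 180 + 820 = 1000 Ω
I = V / R_total = 88.4 / 1000 = 0.08840 A
P_R_a = I² × R_a = (0.08840)² × 180 = 1.407 W

1.41 W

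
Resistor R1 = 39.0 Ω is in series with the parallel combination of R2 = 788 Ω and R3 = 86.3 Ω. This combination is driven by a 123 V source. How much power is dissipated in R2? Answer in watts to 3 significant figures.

Replace R2 and R3 with their parallel equivalent so the circuit becomes R1 in series with R_p.
R_p = (788×86.3)/(788+86.3) = 77.78 Ω
R_total = 39.0 + 77.78 = 116.8 Ω
I = V / R_total = 123 / 116.8 = 1.053 A
Voltage across the parallel pair: V_p = I × R_p = 1.053 × 77.78 = 81.92 V
With V_p across R2, its power is V_p²/R2.
P_R2 = (81.92)² / 788 = 8.517 W

8.52 W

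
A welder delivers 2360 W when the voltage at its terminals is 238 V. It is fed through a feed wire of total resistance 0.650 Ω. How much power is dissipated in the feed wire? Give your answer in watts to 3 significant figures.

63.9 W

Only the current and the line resistance are needed for the I²R loss.
I = P / V = 2360 / 238 = 9.916 A through the feed wire.
P_line = I² R_line = (9.916)² × 0.650 = 63.91 W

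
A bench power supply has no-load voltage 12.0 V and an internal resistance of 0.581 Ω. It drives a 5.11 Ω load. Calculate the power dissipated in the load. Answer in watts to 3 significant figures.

22.7 W

The internal resistance and the load are in series, so the same I flows through both; get I from ε/(r+R), then I²R for the load.
I = ε / (r + R) = 12.0 / (0.581 + 5.11) = 2.109 A
P_load = I² R = (2.109)² × 5.11 = 22.72 W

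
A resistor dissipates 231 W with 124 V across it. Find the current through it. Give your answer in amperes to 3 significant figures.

Inverting the appropriate power form: I = P / V.
I = 231 / 124 = 1.863 A

1.86 A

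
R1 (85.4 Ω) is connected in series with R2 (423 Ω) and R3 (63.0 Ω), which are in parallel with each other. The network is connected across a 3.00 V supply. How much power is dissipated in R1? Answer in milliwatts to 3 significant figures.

39.1 mW

Reduce the parallel pair to R_p first; the network is then a simple series string.
R_p = (423×63.0)/(423+63.0) = 54.83 Ω
R_total = 85.4 + 54.83 = 140.2 Ω
I = V / R_total = 3.00 / 140.2 = 0.02139 A
The full supply current passes through R1: P = I²R.
P_R1 = (0.02139)² × 85.4 = 0.03908 W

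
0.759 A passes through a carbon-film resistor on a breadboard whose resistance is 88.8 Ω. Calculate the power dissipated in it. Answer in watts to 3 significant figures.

51.2 W

The current through and the resistance of the element are both given; use P = I²R.
P = (0.7590 A)² × 88.8 Ω = 51.16 W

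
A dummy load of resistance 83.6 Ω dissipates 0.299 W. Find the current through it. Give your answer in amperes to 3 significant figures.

0.0598 A

From P = V I = I²R = V²/R, with the two given quantities we get I = √(P / R).
I = √(0.299 / 83.6) = 0.05980 A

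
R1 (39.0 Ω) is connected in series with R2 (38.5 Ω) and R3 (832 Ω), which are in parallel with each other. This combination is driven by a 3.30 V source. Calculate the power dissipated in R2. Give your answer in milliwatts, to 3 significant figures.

Replace R2 and R3 with their parallel equivalent so the circuit becomes R1 in series with R_p.
R_p = (38.5×832)/(38.5+832) = 36.80 Ω
R_total = 39.0 + 36.80 = 75.80 Ω
I = V / R_total = 3.30 / 75.80 = 0.04354 A
Voltage across the parallel pair: V_p = I × R_p = 0.04354 × 36.80 = 1.602 V
R2 sees V_p directly, so P = V_p² / R2.
P_R2 = (1.602)² / 38.5 = 0.06666 W

66.7 mW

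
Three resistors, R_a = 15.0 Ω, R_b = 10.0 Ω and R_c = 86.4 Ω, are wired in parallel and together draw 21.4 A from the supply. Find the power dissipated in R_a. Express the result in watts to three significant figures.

Only the total current is stated, so first find the parallel equivalent to get the voltage across the combination.
1/R_eq = 1/15.0 + 1/10.0 + 1/86.4 ⇒ R_eq = 5.610 Ω
V = I_total × R_eq = 21.40 × 5.610 = 120.1 V
P_R_a = V² / R_a = (120.1)² / 15.0 = 961.0 W

961 W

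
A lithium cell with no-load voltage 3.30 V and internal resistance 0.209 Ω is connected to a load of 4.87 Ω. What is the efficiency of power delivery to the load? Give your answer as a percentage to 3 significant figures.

95.9 %

Both r and R carry the same current, so the power split is just the resistance split: η = R/(R+r).
η = R / (R + r) = 4.87 / (4.87 + 0.209) = 0.9589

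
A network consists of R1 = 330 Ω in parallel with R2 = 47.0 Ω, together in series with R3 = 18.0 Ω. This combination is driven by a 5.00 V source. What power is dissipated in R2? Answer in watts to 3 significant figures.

0.257 W

Combine R1 and R2 into their parallel equivalent first, reducing the network to two series resistors.
R_p = (330×47.0)/(330+47.0) = 41.14 Ω
R_total = R_p + 18.0 = 41.14 + 18.0 = 59.14 Ω
I = V / R_total = 5.00 / 59.14 = 0.08454 A
Voltage across the parallel pair: V_p = I × R_p = 0.08454 × 41.14 = 3.478 V
R2 sits across V_p; its power is V_p²/R.
P_R2 = (3.478)² / 47.0 = 0.2574 W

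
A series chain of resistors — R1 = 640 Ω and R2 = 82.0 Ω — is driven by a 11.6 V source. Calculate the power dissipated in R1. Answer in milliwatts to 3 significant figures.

Every series element carries the same I. Get I from the total resistance, then P = I² × R1.
R_total = 640 + 82.0 = 722.0 Ω
I = V / R_total = 11.6 / 722.0 = 0.01607 A
P_R1 = I² × R1 = (0.01607)² × 640 = 0.1652 W

165 mW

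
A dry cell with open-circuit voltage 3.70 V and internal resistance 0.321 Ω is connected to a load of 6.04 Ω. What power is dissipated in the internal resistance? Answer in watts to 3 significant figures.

The source's internal resistance is just another series element carrying I; its dissipation is I²r.
I = ε / (r + R) = 3.70 / (0.321 + 6.04) = 0.5817 A
P_int = I² r = (0.5817)² × 0.321 = 0.1086 W

0.109 W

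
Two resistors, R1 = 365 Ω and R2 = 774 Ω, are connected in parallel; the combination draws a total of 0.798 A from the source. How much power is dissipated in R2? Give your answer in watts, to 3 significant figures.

We need the common branch voltage; get it from I_total × R_eq, then P = V²/R for the branch.
1/R_eq = 1/365 + 1/774 ⇒ R_eq = 248.0 Ω
V = I_total × R_eq = 0.7980 × 248.0 = 197.9 V
P_R2 = V² / R2 = (197.9)² / 774 = 50.62 W

50.6 W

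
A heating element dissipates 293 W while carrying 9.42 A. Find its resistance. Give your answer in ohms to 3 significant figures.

Rearranging the power relation for the two known quantities gives R = P / I².
R = 293 / (9.420)² = 3.302 Ω

3.30 Ω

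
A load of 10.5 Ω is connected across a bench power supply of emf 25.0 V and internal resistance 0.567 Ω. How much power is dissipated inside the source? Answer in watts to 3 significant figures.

Internal loss is I²r, with I set by the total series resistance r+R.
I = ε / (r + R) = 25.0 / (0.567 + 10.5) = 2.259 A
P_int = I² r = (2.259)² × 0.567 = 2.893 W

2.89 W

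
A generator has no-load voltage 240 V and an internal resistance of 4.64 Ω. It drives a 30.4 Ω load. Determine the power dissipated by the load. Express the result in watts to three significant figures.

1430 W

The internal resistance and the load are in series, so the same I flows through both; get I from ε/(r+R), then I²R for the load.
I = ε / (r + R) = 240 / (4.64 + 30.4) = 6.849 A
P_load = I² R = (6.849)² × 30.4 = 1426 W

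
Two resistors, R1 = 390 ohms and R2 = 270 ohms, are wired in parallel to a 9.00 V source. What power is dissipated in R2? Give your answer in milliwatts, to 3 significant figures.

Each parallel branch sees the full supply voltage, so P = V²/R applies directly to the target branch.
P_R2 = V² / R2 = (9.00)² / 270 Ω = 0.3000 W

300 mW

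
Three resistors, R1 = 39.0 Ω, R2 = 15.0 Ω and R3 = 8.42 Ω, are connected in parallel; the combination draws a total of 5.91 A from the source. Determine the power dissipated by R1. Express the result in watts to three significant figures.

We need the common branch voltage; get it from I_total × R_eq, then P = V²/R for the branch.
1/R_eq = 1/39.0 + 1/15.0 + 1/8.42 ⇒ R_eq = 4.738 Ω
V = I_total × R_eq = 5.910 × 4.738 = 28.00 V
P_R1 = V² / R1 = (28.00)² / 39.0 = 20.10 W

20.1 W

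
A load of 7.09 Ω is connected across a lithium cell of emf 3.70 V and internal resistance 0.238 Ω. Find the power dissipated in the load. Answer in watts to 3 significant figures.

The internal resistance and the load are in series, so the same I flows through both; get I from ε/(r+R), then I²R for the load.
I = ε / (r + R) = 3.70 / (0.238 + 7.09) = 0.5049 A
P_load = I² R = (0.5049)² × 7.09 = 1.808 W

1.81 W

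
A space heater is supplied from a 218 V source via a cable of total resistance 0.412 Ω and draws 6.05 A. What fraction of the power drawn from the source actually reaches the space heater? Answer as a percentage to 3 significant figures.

98.9 %

The cable carries the full 6.05 A.
P_line = I² R_line = (6.050)² × 0.412 = 15.08 W
P_source = V I = 218 × 6.050 = 1319 W; P_load = 1304 W
η = P_load / P_source = 1304 / 1319 = 0.9886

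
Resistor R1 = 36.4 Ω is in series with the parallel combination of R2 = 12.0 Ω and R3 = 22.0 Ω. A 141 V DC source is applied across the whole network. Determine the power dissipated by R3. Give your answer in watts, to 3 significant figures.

Collapse R2‖R3 to a single equivalent, reducing the network to two series elements.
R_p = (12.0×22.0)/(12.0+22.0) = 7.765 Ω
R_total = 36.4 + 7.765 = 44.16 Ω
I = V / R_total = 141 / 44.16 = 3.193 A
Voltage across the parallel pair: V_p = I × R_p = 3.193 × 7.765 = 24.79 V
With V_p across R3, its power is V_p²/R3.
P_R3 = (24.79)² / 22.0 = 27.93 W

27.9 W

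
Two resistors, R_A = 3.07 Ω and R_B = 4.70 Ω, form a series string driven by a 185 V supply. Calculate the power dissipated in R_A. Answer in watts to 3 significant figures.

Series elements share the same current, so find I first, then use P = I²R.
R_total = 3.07 + 4.70 = 7.770 Ω
I = V / R_total = 185 / 7.770 = 23.81 A
P_R_A = I² × R_A = (23.81)² × 3.07 = 1740 W

1740 W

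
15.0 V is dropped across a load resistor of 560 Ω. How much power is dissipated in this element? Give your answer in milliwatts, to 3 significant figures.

402 mW

We know the drop across the element and its resistance — P = V²/R, one step.
P = (15.0 V)² / 560 Ω = 0.4018 W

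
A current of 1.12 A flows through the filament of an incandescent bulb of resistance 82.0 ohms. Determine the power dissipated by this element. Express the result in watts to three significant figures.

With I and R stated, P = I²R applies in one step.
P = (1.120 A)² × 82.0 Ω = 102.9 W

103 W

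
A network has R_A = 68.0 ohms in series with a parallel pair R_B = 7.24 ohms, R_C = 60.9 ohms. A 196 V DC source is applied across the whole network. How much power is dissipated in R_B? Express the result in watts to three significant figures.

40.1 W

Reduce the parallel pair to R_p first; the network is then a simple series string.
R_p = (7.24×60.9)/(7.24+60.9) = 6.471 Ω
R_total = 68.0 + 6.471 = 74.47 Ω
I = V / R_total = 196 / 74.47 = 2.632 A
Voltage across the parallel pair: V_p = I × R_p = 2.632 × 6.471 = 17.03 V
R_B sees V_p directly, so P = V_p² / R_B.
P_R_B = (17.03)² / 7.24 = 40.06 W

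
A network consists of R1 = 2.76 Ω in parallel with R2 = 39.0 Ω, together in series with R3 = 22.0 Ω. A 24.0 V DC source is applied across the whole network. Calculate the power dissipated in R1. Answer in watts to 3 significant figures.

2.30 W

Combine R1 and R2 into their parallel equivalent first, reducing the network to two series resistors.
R_p = (2.76×39.0)/(2.76+39.0) = 2.578 Ω
R_total = R_p + 22.0 = 2.578 + 22.0 = 24.58 Ω
I = V / R_total = 24.0 / 24.58 = 0.9765 A
Voltage across the parallel pair: V_p = I × R_p = 0.9765 × 2.578 = 2.517 V
Use P = V²/R for R1 with V = V_p.
P_R1 = (2.517)² / 2.76 = 2.295 W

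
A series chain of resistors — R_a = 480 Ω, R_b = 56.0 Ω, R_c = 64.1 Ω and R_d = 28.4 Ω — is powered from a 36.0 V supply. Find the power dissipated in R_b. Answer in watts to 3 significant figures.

0.184 W

Series elements share the same current, so find I first, then use P = I²R.
R_total = 480 + 56.0 + 64.1 + 28.4 = 628.5 Ω
I = V / R_total = 36.0 / 628.5 = 0.05728 A
P_R_b = I² × R_b = (0.05728)² × 56.0 = 0.1837 W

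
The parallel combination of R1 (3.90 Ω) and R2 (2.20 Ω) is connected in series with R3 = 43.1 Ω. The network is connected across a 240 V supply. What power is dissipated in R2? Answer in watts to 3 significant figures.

Combine R1 and R2 into their parallel equivalent first, reducing the network to two series resistors.
R_p = (3.90×2.20)/(3.90+2.20) = 1.407 Ω
R_total = R_p + 43.1 = 1.407 + 43.1 = 44.51 Ω
I = V / R_total = 240 / 44.51 = 5.392 A
Voltage across the parallel pair: V_p = I × R_p = 5.392 × 1.407 = 7.585 V
R2 sits across V_p; its power is V_p²/R.
P_R2 = (7.585)² / 2.20 = 26.15 W

26.1 W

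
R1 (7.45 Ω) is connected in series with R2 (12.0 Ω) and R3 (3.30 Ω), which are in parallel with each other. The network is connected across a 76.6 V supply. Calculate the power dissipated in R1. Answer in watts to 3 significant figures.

434 W

Reduce the parallel pair to R_p first; the network is then a simple series string.
R_p = (12.0×3.30)/(12.0+3.30) = 2.588 Ω
R_total = 7.45 + 2.588 = 10.04 Ω
I = V / R_total = 76.6 / 10.04 = 7.631 A
All the current flows through R1; use P = I²R.
P_R1 = (7.631)² × 7.45 = 433.8 W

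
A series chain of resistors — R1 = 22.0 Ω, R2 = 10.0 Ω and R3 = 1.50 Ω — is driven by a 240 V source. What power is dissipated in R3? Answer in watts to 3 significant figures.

Every series element carries the same I. Get I from the total resistance, then P = I² × R3.
R_total = 22.0 + 10.0 + 1.50 = 33.50 Ω
I = V / R_total = 240 / 33.50 = 7.164 A
P_R3 = I² × R3 = (7.164)² × 1.50 = 76.99 W

77.0 W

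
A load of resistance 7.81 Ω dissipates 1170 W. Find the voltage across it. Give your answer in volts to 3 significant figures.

95.6 V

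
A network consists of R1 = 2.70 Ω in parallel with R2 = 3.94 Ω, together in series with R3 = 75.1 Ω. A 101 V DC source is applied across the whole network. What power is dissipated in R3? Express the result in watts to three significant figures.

Combine R1 and R2 into their parallel equivalent first, reducing the network to two series resistors.
R_p = (2.70×3.94)/(2.70+3.94) = 1.602 Ω
R_total = R_p + 75.1 = 1.602 + 75.1 = 76.70 Ω
I = V / R_total = 101 / 76.70 = 1.317 A
All the supply current flows through R3; use P = I²R3.
P_R3 = (1.317)² × 75.1 = 130.2 W

130 W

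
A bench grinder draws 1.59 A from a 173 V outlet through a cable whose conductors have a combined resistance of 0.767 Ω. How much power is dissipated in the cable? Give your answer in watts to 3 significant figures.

Line loss is just I²R for the cable — we know both I and R_line directly.
The cable carries the full 1.59 A.
P_line = I² R_line = (1.590)² × 0.767 = 1.939 W

1.94 W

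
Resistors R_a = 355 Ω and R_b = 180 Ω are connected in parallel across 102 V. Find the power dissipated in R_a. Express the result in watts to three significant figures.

29.3 W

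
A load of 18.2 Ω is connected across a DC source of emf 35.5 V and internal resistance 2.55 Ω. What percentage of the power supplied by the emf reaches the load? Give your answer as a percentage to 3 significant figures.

87.7 %

Efficiency is P_load / P_total. With a series r and R sharing the same I, P = I²R for each, so η = R/(R+r).
η = R / (R + r) = 18.2 / (18.2 + 2.55) = 0.8771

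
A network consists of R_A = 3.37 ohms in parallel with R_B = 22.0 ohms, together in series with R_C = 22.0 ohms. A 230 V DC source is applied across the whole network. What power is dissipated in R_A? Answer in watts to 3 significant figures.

First find R_p for the parallel pair, then treat R_p + R_C as a series loop.
R_p = (3.37×22.0)/(3.37+22.0) = 2.922 Ω
R_total = R_p + 22.0 = 2.922 + 22.0 = 24.92 Ω
I = V / R_total = 230 / 24.92 = 9.229 A
Voltage across the parallel pair: V_p = I × R_p = 9.229 × 2.922 = 26.97 V
Use P = V²/R for R_A with V = V_p.
P_R_A = (26.97)² / 3.37 = 215.8 W

216 W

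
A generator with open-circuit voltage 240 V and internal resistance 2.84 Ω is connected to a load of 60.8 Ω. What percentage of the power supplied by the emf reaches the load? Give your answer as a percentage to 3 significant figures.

95.5 %

Efficiency is P_load / P_total. With a series r and R sharing the same I, P = I²R for each, so η = R/(R+r).
η = R / (R + r) = 60.8 / (60.8 + 2.84) = 0.9554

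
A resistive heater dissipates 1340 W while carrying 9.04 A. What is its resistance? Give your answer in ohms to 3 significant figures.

From P = V I = I²R = V²/R, with the two given quantities we get R = P / I².
R = 1340 / (9.040)² = 16.40 Ω

16.4 Ω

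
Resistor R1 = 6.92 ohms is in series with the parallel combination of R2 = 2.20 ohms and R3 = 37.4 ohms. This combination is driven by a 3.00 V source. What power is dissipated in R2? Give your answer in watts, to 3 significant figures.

0.218 W

Replace R2 and R3 with their parallel equivalent so the circuit becomes R1 in series with R_p.
R_p = (2.20×37.4)/(2.20+37.4) = 2.078 Ω
R_total = 6.92 + 2.078 = 8.998 Ω
I = V / R_total = 3.00 / 8.998 = 0.3334 A
Voltage across the parallel pair: V_p = I × R_p = 0.3334 × 2.078 = 0.6928 V
R2 sees V_p directly, so P = V_p² / R2.
P_R2 = (0.6928)² / 2.20 = 0.2181 W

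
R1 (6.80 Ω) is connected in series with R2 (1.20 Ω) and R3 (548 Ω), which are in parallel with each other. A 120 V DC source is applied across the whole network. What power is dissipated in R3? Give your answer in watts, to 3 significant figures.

0.589 W

Replace R2 and R3 with their parallel equivalent so the circuit becomes R1 in series with R_p.
R_p = (1.20×548)/(1.20+548) = 1.197 Ω
R_total = 6.80 + 1.197 = 7.997 Ω
I = V / R_total = 120 / 7.997 = 15.00 A
Voltage across the parallel pair: V_p = I × R_p = 15.00 × 1.197 = 17.97 V
R3 is across V_p, so use P = V²/R for that branch.
P_R3 = (17.97)² / 548 = 0.5890 W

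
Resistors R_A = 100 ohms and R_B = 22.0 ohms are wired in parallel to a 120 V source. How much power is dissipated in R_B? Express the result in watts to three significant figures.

655 W

R_B sits directly across the source, so P = V²/R with V = 120 V.
P_R_B = V² / R_B = (120)² / 22.0 Ω = 654.5 W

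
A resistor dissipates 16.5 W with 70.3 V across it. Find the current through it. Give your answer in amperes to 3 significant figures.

0.235 A

Rearranging the power relation for the two known quantities gives I = P / V.
I = 16.5 / 70.3 = 0.2347 A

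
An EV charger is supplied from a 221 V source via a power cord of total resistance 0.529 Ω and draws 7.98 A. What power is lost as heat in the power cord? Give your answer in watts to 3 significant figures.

33.7 W

Only the current and the line resistance are needed for the I²R loss.
The power cord carries the full 7.98 A.
P_line = I² R_line = (7.980)² × 0.529 = 33.69 W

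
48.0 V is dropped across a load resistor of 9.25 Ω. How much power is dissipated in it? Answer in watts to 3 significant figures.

Voltage and resistance are given, so P = V²/R is the one-step route.
P = (48.0 V)² / 9.25 Ω = 249.1 W

249 W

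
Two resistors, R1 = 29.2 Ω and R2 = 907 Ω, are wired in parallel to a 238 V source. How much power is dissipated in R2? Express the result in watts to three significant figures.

Each parallel branch sees the full supply voltage, so P = V²/R applies directly to the target branch.
P_R2 = V² / R2 = (238)² / 907 Ω = 62.45 W

62.5 W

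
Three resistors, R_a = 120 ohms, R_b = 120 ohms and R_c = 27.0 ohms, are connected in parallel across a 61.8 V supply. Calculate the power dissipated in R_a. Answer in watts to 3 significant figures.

The supply voltage appears across each parallel branch — just use P = V²/R_a.
P_R_a = V² / R_a = (61.8)² / 120 Ω = 31.83 W

31.8 W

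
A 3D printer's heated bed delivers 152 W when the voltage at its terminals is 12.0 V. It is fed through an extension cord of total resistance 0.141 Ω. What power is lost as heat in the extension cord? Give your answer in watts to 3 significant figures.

Only the current and the line resistance are needed for the I²R loss.
I = P / V = 152 / 12.0 = 12.67 A through the extension cord.
P_line = I² R_line = (12.67)² × 0.141 = 22.62 W

22.6 W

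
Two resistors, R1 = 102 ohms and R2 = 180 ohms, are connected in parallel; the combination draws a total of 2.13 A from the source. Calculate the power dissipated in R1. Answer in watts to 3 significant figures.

189 W

The branches share the same voltage, but only the total current is given — find V from the equivalent resistance first.
1/R_eq = 1/102 + 1/180 ⇒ R_eq = 65.11 Ω
V = I_total × R_eq = 2.130 × 65.11 = 138.7 V
P_R1 = V² / R1 = (138.7)² / 102 = 188.5 W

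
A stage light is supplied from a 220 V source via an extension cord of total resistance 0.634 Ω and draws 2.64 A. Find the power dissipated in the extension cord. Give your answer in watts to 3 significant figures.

4.42 W

The extension cord and load are in series, so the same current flows in both; the loss is I²R_line.
The extension cord carries the full 2.64 A.
P_line = I² R_line = (2.640)² × 0.634 = 4.419 W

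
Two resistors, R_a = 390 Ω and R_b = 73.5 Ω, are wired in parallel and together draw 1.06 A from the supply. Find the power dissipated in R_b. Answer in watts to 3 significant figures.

The branches share the same voltage, but only the total current is given — find V from the equivalent resistance first.
1/R_eq = 1/390 + 1/73.5 ⇒ R_eq = 61.84 Ω
V = I_total × R_eq = 1.060 × 61.84 = 65.56 V
P_R_b = V² / R_b = (65.56)² / 73.5 = 58.47 W

58.5 W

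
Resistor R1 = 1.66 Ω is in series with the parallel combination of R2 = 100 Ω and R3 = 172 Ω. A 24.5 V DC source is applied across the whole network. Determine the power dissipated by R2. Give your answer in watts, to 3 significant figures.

Collapse R2‖R3 to a single equivalent, reducing the network to two series elements.
R_p = (100×172)/(100+172) = 63.24 Ω
R_total = 1.66 + 63.24 = 64.90 Ω
I = V / R_total = 24.5 / 64.90 = 0.3775 A
Voltage across the parallel pair: V_p = I × R_p = 0.3775 × 63.24 = 23.87 V
R2 sees V_p directly, so P = V_p² / R2.
P_R2 = (23.87)² / 100 = 5.699 W

5.70 W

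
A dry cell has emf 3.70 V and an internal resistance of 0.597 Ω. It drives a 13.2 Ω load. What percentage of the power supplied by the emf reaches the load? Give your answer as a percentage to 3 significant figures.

The source delivers εI, of which I²R reaches the load and I²r is lost; since I is common, η = R/(R+r).
η = R / (R + r) = 13.2 / (13.2 + 0.597) = 0.9567

95.7 %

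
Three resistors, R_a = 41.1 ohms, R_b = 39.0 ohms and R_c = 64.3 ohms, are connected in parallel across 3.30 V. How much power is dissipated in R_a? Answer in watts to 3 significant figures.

R_a sits directly across the source, so P = V²/R with V = 3.30 V.
P_R_a = V² / R_a = (3.30)² / 41.1 Ω = 0.2650 W

0.265 W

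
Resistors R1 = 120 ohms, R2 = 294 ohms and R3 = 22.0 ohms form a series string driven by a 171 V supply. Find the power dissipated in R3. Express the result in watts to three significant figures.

3.38 W

Series elements share the same current, so find I first, then use P = I²R.
R_total = 120 + 294 + 22.0 = 436.0 Ω
I = V / R_total = 171 / 436.0 = 0.3922 A
P_R3 = I² × R3 = (0.3922)² × 22.0 = 3.384 W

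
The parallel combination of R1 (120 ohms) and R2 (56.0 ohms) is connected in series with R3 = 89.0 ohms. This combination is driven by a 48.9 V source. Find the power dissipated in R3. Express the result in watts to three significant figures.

Reduce the parallel combination to a single R_p; the circuit then becomes R_p in series with the remaining resistor.
R_p = (120×56.0)/(120+56.0) = 38.18 Ω
R_total = R_p + 89.0 = 38.18 + 89.0 = 127.2 Ω
I = V / R_total = 48.9 / 127.2 = 0.3845 A
R3 is the series element, so its power is I²R.
P_R3 = (0.3845)² × 89.0 = 13.16 W

13.2 W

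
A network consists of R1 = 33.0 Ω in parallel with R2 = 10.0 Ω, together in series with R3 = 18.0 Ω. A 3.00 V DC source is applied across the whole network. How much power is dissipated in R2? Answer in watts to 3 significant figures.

Collapse the R1‖R2 pair into one equivalent R_p; then R_p and R3 form a series string.
R_p = (33.0×10.0)/(33.0+10.0) = 7.674 Ω
R_total = R_p + 18.0 = 7.674 + 18.0 = 25.67 Ω
I = V / R_total = 3.00 / 25.67 = 0.1168 A
Voltage across the parallel pair: V_p = I × R_p = 0.1168 × 7.674 = 0.8967 V
Use P = V²/R for R2 with V = V_p.
P_R2 = (0.8967)² / 10.0 = 0.08041 W

0.0804 W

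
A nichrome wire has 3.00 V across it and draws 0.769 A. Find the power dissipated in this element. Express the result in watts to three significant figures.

2.31 W

Both the voltage across and the current through the element are known, so P = V I applies directly.
P = 3.00 V × 0.7690 A = 2.307 W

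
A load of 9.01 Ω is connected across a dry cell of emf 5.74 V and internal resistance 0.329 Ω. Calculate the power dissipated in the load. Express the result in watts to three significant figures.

Find the circuit current first, then P = I²R for the load (series elements share I).
I = ε / (r + R) = 5.74 / (0.329 + 9.01) = 0.6146 A
P_load = I² R = (0.6146)² × 9.01 = 3.404 W

3.40 W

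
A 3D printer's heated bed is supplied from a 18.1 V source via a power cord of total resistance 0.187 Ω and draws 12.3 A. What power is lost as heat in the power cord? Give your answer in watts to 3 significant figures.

Only the current and the line resistance are needed for the I²R loss.
The power cord carries the full 12.3 A.
P_line = I² R_line = (12.30)² × 0.187 = 28.29 W

28.3 W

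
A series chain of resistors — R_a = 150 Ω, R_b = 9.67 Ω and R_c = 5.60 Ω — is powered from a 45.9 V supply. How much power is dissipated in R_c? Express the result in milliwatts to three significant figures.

432 mW

Series elements share the same current, so find I first, then use P = I²R.
R_total = 150 + 9.67 + 5.60 = 165.3 Ω
I = V / R_total = 45.9 / 165.3 = 0.2777 A
P_R_c = I² × R_c = (0.2777)² × 5.60 = 0.4319 W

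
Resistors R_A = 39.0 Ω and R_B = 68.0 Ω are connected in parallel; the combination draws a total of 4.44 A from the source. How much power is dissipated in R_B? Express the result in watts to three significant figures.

Only the total current is stated, so first find the parallel equivalent to get the voltage across the combination.
1/R_eq = 1/39.0 + 1/68.0 ⇒ R_eq = 24.79 Ω
V = I_total × R_eq = 4.440 × 24.79 = 110.0 V
P_R_B = V² / R_B = (110.0)² / 68.0 = 178.1 W

178 W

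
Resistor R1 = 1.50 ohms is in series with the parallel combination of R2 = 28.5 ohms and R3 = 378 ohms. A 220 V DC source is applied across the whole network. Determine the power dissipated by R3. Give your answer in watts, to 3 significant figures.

Replace R2 and R3 with their parallel equivalent so the circuit becomes R1 in series with R_p.
R_p = (28.5×378)/(28.5+378) = 26.50 Ω
R_total = 1.50 + 26.50 = 28.00 Ω
I = V / R_total = 220 / 28.00 = 7.857 A
Voltage across the parallel pair: V_p = I × R_p = 7.857 × 26.50 = 208.2 V
R3 sees V_p directly, so P = V_p² / R3.
P_R3 = (208.2)² / 378 = 114.7 W

115 W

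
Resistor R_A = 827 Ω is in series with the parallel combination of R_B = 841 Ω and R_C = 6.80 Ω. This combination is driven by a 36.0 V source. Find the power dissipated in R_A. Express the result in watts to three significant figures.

Reduce the parallel pair to R_p first; the network is then a simple series string.
R_p = (841×6.80)/(841+6.80) = 6.745 Ω
R_total = 827 + 6.745 = 833.7 Ω
I = V / R_total = 36.0 / 833.7 = 0.04318 A
The full supply current passes through R_A: P = I²R.
P_R_A = (0.04318)² × 827 = 1.542 W

1.54 W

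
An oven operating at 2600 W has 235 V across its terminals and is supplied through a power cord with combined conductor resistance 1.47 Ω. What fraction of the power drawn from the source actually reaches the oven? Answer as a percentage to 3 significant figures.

I = P / V = 2600 / 235 = 11.06 A through the power cord.
P_line = I² R_line = (11.06)² × 1.47 = 179.9 W
P_source = P_load + P_line = 2600 + 179.9 = 2780 W
η = P_load / P_source = 2600 / 2780 = 0.9353

93.5 %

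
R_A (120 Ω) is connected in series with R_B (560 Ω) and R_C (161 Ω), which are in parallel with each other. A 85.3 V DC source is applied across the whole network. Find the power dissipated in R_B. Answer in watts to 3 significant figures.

3.38 W

Reduce the parallel pair to R_p first; the network is then a simple series string.
R_p = (560×161)/(560+161) = 125.0 Ω
R_total = 120 + 125.0 = 245.0 Ω
I = V / R_total = 85.3 / 245.0 = 0.3481 A
Voltage across the parallel pair: V_p = I × R_p = 0.3481 × 125.0 = 43.53 V
R_B is across V_p, so use P = V²/R for that branch.
P_R_B = (43.53)² / 560 = 3.383 W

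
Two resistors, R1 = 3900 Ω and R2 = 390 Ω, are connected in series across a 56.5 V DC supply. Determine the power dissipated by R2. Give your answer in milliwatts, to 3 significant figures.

Since the resistors are in series they all carry the loop current I = V/R_total; the power in any one is I²R.
R_total = 3900 + 390 = 4290 Ω
I = V / R_total = 56.5 / 4290 = 0.01317 A
P_R2 = I² × R2 = (0.01317)² × 390 = 0.06765 W

67.6 mW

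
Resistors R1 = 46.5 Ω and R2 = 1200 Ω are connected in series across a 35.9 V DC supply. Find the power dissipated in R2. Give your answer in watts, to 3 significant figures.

0.995 W

Since the resistors are in series they all carry the loop current I = V/R_total; the power in any one is I²R.
R_total = 46.5 + 1200 = 1246 Ω
I = V / R_total = 35.9 / 1246 = 0.02880 A
P_R2 = I² × R2 = (0.02880)² × 1200 = 0.9954 W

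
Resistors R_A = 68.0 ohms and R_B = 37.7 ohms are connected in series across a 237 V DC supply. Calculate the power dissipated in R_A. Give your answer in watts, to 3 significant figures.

342 W

Since the resistors are in series they all carry the loop current I = V/R_total; the power in any one is I²R.
R_total = 68.0 + 37.7 = 105.7 Ω
I = V / R_total = 237 / 105.7 = 2.242 A
P_R_A = I² × R_A = (2.242)² × 68.0 = 341.9 W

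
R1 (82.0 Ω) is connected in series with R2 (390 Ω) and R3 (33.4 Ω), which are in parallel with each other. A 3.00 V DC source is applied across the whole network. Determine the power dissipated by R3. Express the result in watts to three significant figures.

Reduce the parallel pair to R_p first; the network is then a simple series string.
R_p = (390×33.4)/(390+33.4) = 30.77 Ω
R_total = 82.0 + 30.77 = 112.8 Ω
I = V / R_total = 3.00 / 112.8 = 0.02660 A
Voltage across the parallel pair: V_p = I × R_p = 0.02660 × 30.77 = 0.8185 V
R3 is across V_p, so use P = V²/R for that branch.
P_R3 = (0.8185)² / 33.4 = 0.02006 W

0.0201 W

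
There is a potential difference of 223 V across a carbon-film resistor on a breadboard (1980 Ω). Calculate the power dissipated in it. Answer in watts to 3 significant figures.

25.1 W

V and R are stated; P = V²/R avoids computing the current.
P = (223 V)² / 1980 Ω = 25.12 W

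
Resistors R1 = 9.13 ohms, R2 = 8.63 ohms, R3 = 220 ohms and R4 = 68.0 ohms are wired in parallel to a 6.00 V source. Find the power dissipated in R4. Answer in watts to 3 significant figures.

Every branch has 6.00 V across it, so for R4 the power is simply V²/R.
P_R4 = V² / R4 = (6.00)² / 68.0 Ω = 0.5294 W

0.529 W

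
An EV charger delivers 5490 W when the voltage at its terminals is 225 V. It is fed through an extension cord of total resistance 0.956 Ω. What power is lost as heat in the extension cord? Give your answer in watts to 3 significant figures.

Only the current and the line resistance are needed for the I²R loss.
I = P / V = 5490 / 225 = 24.40 A through the extension cord.
P_line = I² R_line = (24.40)² × 0.956 = 569.2 W

569 W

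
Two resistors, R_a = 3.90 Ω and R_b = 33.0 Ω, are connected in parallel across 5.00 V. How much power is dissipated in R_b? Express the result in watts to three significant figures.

Each parallel branch sees the full supply voltage, so P = V²/R applies directly to the target branch.
P_R_b = V² / R_b = (5.00)² / 33.0 Ω = 0.7576 W

0.758 W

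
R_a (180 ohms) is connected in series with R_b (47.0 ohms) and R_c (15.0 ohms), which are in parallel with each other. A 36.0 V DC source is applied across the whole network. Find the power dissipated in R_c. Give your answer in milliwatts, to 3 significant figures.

305 mW

Reduce the parallel pair to R_p first; the network is then a simple series string.
R_p = (47.0×15.0)/(47.0+15.0) = 11.37 Ω
R_total = 180 + 11.37 = 191.4 Ω
I = V / R_total = 36.0 / 191.4 = 0.1881 A
Voltage across the parallel pair: V_p = I × R_p = 0.1881 × 11.37 = 2.139 V
With V_p across R_c, its power is V_p²/R_c.
P_R_c = (2.139)² / 15.0 = 0.3050 W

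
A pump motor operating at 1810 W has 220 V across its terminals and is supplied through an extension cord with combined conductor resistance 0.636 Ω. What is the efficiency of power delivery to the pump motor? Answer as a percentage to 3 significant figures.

I = P / V = 1810 / 220 = 8.227 A through the extension cord.
P_line = I² R_line = (8.227)² × 0.636 = 43.05 W
P_source = P_load + P_line = 1810 + 43.05 = 1853 W
η = P_load / P_source = 1810 / 1853 = 0.9768

97.7 %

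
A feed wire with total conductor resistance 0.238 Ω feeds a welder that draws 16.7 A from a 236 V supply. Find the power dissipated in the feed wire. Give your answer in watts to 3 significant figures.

66.4 W

Line loss is just I²R for the cable — we know both I and R_line directly.
The feed wire carries the full 16.7 A.
P_line = I² R_line = (16.70)² × 0.238 = 66.38 W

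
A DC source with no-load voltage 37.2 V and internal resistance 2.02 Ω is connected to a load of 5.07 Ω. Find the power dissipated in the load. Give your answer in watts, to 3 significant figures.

140 W

Find the circuit current first, then P = I²R for the load (series elements share I).
I = ε / (r + R) = 37.2 / (2.02 + 5.07) = 5.247 A
P_load = I² R = (5.247)² × 5.07 = 139.6 W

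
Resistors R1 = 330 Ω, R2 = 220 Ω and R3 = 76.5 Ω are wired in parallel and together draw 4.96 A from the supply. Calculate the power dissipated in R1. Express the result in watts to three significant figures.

175 W

We need the common branch voltage; get it from I_total × R_eq, then P = V²/R for the branch.
1/R_eq = 1/330 + 1/220 + 1/76.5 ⇒ R_eq = 48.43 Ω
V = I_total × R_eq = 4.960 × 48.43 = 240.2 V
P_R1 = V² / R1 = (240.2)² / 330 = 174.9 W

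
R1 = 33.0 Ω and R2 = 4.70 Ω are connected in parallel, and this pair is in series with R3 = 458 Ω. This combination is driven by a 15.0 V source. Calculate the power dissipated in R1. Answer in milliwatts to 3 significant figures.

Reduce the parallel combination to a single R_p; the circuit then becomes R_p in series with the remaining resistor.
R_p = (33.0×4.70)/(33.0+4.70) = 4.114 Ω
R_total = R_p + 458 = 4.114 + 458 = 462.1 Ω
I = V / R_total = 15.0 / 462.1 = 0.03246 A
Voltage across the parallel pair: V_p = I × R_p = 0.03246 × 4.114 = 0.1335 V
Use P = V²/R for R1 with V = V_p.
P_R1 = (0.1335)² / 33.0 = 0.0005404 W

0.540 mW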